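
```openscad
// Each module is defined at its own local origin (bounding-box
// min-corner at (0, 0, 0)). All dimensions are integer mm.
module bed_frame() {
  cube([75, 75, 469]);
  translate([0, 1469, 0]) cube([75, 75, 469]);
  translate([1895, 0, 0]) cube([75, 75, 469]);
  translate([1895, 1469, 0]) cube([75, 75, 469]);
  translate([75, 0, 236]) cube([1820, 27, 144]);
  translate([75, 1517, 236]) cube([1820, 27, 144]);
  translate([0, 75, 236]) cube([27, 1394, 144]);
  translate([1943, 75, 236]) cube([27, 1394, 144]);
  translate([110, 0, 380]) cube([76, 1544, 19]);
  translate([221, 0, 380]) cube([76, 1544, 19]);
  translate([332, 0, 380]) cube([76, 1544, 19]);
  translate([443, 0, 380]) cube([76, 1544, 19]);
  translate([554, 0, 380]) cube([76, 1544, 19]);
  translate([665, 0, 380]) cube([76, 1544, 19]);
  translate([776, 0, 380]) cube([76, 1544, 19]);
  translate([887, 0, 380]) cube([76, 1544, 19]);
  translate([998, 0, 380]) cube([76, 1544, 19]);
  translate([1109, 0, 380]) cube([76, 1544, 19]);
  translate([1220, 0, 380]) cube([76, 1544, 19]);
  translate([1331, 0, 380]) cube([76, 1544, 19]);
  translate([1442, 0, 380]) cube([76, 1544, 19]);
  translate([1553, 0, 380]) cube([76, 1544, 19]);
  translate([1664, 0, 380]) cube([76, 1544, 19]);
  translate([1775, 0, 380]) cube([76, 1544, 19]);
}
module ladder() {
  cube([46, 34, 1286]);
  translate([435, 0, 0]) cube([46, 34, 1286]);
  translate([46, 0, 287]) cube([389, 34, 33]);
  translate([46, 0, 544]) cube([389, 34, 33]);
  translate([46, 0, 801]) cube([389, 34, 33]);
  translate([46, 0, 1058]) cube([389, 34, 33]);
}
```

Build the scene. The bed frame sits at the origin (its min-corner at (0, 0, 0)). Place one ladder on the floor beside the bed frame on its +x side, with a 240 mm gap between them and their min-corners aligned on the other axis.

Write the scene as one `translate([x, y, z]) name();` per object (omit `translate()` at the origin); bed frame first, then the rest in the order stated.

bed_frame();
translate([2210, 0, 0]) ladder();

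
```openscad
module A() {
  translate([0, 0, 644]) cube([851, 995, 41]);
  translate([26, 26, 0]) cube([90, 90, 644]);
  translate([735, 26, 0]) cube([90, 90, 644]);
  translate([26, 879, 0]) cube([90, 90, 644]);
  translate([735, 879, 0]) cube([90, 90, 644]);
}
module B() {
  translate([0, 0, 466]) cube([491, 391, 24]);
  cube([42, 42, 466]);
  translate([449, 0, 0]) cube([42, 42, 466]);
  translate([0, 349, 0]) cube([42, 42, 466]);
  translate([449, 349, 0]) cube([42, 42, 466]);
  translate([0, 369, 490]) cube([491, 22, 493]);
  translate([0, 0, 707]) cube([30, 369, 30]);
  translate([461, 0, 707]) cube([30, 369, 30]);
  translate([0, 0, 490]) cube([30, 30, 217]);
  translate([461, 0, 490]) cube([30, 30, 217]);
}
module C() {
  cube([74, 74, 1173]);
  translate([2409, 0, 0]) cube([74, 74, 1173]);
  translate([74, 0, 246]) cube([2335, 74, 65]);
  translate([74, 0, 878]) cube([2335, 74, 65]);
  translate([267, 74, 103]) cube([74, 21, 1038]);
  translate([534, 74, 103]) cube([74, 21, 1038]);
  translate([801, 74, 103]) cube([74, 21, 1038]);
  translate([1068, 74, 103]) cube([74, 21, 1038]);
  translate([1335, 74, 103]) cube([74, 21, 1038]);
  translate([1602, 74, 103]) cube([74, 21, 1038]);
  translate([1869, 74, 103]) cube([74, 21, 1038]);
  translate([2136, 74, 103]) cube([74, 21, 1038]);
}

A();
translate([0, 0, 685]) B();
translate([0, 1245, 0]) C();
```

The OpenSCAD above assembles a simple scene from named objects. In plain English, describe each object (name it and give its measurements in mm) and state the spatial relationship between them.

A is a table with a 851×995 mm rectangular top, 41 mm thick, top surface at z = 685 mm, supported by four 90×90 mm square legs, each inset 26 mm from the nearest pair of top edges, running from the floor.

B is a chair: 491×391 mm seat, 24 mm thick, top at z = 490 mm, on four 42 mm square corner legs flush with the seat edges. A 22 mm thick backrest slab spans the full seat width, extending 493 mm above the seat top, its back face flush with the seat's +y edge. Two armrests of 30×30 mm section run along each side from the seat's front edge to the front of the backrest, top faces 247 mm above the seat top and outer faces flush with the seat's x-edges; a 30×30 mm post under the front of each armrest stands on the seat at the front corner.

C is a fence section. Two 74×74 mm posts, 1173 mm tall, stand on the floor with a clear span of 2335 mm between their inner faces. Two horizontal rails of 74×65 mm section span the gap between the posts with their undersides at z = 246 mm and z = 878 mm, flush with the posts' −y face. 8 pickets, each 74 mm wide, 21 mm thick and 1038 mm tall, are fixed to the +y face of the rails with their bottoms at z = 103 mm, evenly spaced across the span with equal gaps (rounded down to the nearest mm) at the −x end and between each pair — any rounding remainder accumulates at the +x end.

The chair is on top of the table. The fence section is on the floor beside the table on its +y side.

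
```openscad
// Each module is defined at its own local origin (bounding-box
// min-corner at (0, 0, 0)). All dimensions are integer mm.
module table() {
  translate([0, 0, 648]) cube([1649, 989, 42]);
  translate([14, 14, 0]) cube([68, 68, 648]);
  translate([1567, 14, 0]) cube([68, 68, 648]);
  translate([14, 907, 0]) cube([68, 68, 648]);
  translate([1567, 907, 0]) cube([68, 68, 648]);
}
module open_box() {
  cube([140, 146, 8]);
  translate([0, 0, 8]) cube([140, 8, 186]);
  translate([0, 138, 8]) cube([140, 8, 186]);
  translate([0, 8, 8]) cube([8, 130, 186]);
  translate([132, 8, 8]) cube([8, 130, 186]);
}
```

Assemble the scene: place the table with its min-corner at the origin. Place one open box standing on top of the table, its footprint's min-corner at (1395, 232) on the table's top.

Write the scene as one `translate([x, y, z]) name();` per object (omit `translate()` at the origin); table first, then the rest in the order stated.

table();
translate([1395, 232, 690]) open_box();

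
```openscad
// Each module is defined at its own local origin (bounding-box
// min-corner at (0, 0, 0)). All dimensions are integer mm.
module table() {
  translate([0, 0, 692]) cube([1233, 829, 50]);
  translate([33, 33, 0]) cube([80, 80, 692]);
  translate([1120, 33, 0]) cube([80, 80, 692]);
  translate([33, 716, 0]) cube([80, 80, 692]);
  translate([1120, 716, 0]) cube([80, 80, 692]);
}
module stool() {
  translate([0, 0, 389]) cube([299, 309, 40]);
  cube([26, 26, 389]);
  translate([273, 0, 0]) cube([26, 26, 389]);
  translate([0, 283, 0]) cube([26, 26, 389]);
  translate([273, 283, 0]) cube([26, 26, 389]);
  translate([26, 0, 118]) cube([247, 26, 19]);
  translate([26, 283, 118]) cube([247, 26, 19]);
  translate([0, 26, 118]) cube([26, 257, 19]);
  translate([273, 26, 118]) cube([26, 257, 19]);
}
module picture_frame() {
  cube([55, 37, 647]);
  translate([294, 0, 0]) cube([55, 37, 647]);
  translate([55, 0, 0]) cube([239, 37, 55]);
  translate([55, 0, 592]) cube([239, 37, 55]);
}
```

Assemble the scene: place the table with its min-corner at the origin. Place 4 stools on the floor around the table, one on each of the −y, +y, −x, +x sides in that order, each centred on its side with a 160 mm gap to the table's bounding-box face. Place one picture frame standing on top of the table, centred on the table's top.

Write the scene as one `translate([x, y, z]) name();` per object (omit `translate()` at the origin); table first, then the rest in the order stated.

table();
translate([467, -469, 0]) stool();
translate([467, 989, 0]) stool();
translate([-459, 260, 0]) stool();
translate([1393, 260, 0]) stool();
translate([442, 396, 742]) picture_frame();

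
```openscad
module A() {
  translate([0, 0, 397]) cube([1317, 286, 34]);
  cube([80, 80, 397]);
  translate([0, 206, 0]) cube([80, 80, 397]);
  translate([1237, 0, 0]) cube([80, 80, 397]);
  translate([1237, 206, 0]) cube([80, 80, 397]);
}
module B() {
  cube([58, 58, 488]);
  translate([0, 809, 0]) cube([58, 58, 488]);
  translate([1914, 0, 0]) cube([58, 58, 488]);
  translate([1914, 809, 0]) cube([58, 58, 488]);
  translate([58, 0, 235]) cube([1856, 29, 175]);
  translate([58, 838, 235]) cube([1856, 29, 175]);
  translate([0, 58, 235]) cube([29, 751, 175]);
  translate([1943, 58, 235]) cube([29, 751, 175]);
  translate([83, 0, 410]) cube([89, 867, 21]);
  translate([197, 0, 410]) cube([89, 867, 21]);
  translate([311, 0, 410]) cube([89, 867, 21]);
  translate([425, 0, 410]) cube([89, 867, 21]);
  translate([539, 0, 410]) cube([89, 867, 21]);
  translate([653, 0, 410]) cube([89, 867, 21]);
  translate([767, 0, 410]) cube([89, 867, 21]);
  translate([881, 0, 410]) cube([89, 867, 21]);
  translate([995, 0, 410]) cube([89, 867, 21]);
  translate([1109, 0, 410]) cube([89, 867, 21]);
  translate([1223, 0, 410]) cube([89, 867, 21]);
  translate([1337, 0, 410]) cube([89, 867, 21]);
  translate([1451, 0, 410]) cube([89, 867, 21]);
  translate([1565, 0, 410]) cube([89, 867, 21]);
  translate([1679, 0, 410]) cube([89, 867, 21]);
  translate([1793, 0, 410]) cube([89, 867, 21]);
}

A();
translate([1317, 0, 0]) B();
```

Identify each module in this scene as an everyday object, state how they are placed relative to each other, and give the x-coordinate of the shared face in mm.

A is a bench. B is a bed frame. The bed frame is against the bench's +x side, with their −y faces flush. The x-coordinate of the shared face is 1317 mm.

The bench's +x face and the bed frame's −x face are both at x = 1317 mm.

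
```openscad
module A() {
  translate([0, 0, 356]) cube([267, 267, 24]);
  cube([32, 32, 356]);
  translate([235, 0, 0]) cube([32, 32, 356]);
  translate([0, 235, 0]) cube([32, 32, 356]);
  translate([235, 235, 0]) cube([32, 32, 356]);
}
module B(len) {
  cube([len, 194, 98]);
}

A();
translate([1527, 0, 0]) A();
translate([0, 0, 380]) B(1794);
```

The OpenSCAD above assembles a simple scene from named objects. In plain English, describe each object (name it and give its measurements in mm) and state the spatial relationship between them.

A is a four-legged stool. The seat is 267×267 mm, 24 mm thick, top at z = 380 mm. It stands on four square legs, each 32×32 mm in cross-section, from z = 0 to the seat underside, each flush with a corner of the seat.

B is a rectangular beam 1794 mm long (x), 194 mm deep (y), 98 mm thick (z).

The beam spans the tops of two stools placed 1260 mm apart, resting at z = 380 mm.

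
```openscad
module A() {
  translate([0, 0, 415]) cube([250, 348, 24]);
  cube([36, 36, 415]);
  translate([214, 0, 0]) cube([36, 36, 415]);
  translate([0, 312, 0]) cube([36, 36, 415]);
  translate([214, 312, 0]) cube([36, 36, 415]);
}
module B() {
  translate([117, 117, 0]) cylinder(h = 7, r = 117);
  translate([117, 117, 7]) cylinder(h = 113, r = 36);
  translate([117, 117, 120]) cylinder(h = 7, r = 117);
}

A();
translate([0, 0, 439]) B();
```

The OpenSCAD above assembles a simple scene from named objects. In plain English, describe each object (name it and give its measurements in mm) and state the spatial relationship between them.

A is a four-legged stool. The seat is a 250×348×24 mm slab whose top surface is at z = 439 mm; four square legs, each 36×36 mm in cross-section, run from the floor (z = 0) to the underside of the seat, each flush with a corner of the seat.

B is a spool: two coaxial disc flanges of radius 117 mm and thickness 7 mm, joined by a core cylinder of radius 36 mm and height 113 mm. The lower flange rests on z = 0 and the three cylinders share a vertical axis.

The spool is on top of the stool.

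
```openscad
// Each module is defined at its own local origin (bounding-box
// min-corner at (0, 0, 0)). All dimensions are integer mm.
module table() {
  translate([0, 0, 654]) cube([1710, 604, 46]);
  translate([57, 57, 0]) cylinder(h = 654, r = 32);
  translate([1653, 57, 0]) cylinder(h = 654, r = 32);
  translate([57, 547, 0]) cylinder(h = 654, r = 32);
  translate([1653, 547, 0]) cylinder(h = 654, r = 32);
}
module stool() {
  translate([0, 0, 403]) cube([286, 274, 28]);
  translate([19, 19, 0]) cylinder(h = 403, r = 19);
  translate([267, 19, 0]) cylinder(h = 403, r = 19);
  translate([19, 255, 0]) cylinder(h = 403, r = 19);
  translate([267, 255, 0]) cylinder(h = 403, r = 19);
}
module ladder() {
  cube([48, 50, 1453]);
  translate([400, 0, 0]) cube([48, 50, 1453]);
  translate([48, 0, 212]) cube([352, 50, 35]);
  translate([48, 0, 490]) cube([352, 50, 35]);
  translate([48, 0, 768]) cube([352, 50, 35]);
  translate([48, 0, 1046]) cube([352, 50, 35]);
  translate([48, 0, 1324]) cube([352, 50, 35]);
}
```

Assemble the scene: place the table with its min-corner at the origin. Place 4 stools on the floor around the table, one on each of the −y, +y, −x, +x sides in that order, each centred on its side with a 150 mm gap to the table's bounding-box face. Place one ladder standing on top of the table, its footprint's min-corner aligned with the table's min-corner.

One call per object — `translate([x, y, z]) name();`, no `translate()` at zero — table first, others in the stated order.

table();
translate([712, -424, 0]) stool();
translate([712, 754, 0]) stool();
translate([-436, 165, 0]) stool();
translate([1860, 165, 0]) stool();
translate([0, 0, 700]) ladder();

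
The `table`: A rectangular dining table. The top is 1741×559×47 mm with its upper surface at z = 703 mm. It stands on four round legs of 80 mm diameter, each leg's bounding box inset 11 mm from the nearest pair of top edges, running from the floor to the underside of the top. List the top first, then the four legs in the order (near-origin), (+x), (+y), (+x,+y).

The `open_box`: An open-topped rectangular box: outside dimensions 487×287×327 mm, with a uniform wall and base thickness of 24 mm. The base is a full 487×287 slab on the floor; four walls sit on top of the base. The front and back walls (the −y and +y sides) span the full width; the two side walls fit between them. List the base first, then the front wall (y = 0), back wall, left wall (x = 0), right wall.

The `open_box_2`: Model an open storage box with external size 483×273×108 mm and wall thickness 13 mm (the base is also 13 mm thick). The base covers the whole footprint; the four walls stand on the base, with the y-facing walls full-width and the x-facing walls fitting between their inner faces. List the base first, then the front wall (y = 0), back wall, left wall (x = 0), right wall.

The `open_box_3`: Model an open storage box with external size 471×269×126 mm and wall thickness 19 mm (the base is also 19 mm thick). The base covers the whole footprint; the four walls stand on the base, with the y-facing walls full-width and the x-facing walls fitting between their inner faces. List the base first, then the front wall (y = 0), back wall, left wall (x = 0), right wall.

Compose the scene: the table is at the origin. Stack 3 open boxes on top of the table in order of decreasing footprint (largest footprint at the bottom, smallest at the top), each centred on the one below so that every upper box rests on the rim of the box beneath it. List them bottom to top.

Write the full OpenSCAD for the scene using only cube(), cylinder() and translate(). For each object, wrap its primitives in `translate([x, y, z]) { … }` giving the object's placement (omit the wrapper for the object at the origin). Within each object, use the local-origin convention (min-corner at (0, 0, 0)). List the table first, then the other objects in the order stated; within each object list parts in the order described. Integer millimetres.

translate([0, 0, 656]) cube([1741, 559, 47]);
translate([51, 51, 0]) cylinder(h = 656, r = 40);
translate([1690, 51, 0]) cylinder(h = 656, r = 40);
translate([51, 508, 0]) cylinder(h = 656, r = 40);
translate([1690, 508, 0]) cylinder(h = 656, r = 40);
translate([627, 136, 703]) {
  cube([487, 287, 24]);
  translate([0, 0, 24]) cube([487, 24, 303]);
  translate([0, 263, 24]) cube([487, 24, 303]);
  translate([0, 24, 24]) cube([24, 239, 303]);
  translate([463, 24, 24]) cube([24, 239, 303]);
}
translate([629, 143, 1030]) {
  cube([483, 273, 13]);
  translate([0, 0, 13]) cube([483, 13, 95]);
  translate([0, 260, 13]) cube([483, 13, 95]);
  translate([0, 13, 13]) cube([13, 247, 95]);
  translate([470, 13, 13]) cube([13, 247, 95]);
}
translate([635, 145, 1138]) {
  cube([471, 269, 19]);
  translate([0, 0, 19]) cube([471, 19, 107]);
  translate([0, 250, 19]) cube([471, 19, 107]);
  translate([0, 19, 19]) cube([19, 231, 107]);
  translate([452, 19, 19]) cube([19, 231, 107]);
}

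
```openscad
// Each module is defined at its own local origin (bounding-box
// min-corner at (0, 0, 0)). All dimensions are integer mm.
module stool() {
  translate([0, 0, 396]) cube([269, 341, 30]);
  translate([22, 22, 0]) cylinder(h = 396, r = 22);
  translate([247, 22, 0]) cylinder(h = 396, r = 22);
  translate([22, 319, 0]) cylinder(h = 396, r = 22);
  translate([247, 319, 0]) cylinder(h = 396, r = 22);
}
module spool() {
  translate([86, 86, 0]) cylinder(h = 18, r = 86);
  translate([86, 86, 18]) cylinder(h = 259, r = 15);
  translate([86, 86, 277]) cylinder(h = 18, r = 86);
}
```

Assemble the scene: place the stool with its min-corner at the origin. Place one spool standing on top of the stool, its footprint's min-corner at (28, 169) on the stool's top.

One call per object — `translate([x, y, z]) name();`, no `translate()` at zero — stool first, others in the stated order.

stool();
translate([28, 169, 426]) spool();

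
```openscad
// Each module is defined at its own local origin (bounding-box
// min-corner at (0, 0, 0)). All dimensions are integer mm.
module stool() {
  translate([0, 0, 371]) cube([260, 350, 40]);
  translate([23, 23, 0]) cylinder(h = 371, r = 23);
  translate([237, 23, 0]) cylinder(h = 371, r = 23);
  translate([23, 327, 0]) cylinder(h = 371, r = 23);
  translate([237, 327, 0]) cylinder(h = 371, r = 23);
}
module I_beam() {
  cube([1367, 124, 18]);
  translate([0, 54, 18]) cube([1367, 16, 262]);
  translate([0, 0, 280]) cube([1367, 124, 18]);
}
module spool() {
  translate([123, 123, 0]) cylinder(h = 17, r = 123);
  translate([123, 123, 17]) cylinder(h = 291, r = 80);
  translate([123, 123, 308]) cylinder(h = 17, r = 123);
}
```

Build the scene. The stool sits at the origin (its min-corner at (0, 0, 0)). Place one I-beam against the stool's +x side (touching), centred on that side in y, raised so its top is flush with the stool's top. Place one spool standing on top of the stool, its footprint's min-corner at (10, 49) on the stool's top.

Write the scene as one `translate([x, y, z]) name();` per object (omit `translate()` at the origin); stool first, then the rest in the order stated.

stool();
translate([260, 113, 113]) I_beam();
translate([10, 49, 411]) spool();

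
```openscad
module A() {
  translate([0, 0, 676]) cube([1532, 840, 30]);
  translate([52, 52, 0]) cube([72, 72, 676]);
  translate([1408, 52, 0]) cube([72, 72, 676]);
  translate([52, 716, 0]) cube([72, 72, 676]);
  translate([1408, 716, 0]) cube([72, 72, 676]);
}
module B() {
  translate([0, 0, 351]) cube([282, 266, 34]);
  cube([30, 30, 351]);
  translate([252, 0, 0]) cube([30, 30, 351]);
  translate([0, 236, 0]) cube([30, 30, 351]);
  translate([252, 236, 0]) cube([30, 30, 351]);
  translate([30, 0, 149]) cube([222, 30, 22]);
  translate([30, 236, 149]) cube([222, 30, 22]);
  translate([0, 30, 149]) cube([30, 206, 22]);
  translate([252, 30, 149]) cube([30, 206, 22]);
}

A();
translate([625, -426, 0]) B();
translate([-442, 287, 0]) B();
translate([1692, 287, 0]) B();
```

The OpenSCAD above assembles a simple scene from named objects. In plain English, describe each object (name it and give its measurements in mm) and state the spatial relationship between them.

A is a table: top 1532 mm (x) × 840 mm (y), 30 mm thick, upper face at z = 706 mm, on four 72×72 mm square legs, each inset 52 mm from the nearest pair of top edges, running from z = 0 to the bottom of the top.

B is a four-legged stool. The seat is 282×266 mm, 34 mm thick, top at z = 385 mm. It stands on four square legs, each 30×30 mm in cross-section, from z = 0 to the seat underside, each flush with a corner of the seat. Four stretchers, 30 mm wide and 22 mm tall, connect adjacent legs with their undersides at z = 149 mm, each running between the inner faces of the legs it joins and aligned with the legs' outer faces on the other axis.

Three stools sit around the table at the −y, −x, +x sides.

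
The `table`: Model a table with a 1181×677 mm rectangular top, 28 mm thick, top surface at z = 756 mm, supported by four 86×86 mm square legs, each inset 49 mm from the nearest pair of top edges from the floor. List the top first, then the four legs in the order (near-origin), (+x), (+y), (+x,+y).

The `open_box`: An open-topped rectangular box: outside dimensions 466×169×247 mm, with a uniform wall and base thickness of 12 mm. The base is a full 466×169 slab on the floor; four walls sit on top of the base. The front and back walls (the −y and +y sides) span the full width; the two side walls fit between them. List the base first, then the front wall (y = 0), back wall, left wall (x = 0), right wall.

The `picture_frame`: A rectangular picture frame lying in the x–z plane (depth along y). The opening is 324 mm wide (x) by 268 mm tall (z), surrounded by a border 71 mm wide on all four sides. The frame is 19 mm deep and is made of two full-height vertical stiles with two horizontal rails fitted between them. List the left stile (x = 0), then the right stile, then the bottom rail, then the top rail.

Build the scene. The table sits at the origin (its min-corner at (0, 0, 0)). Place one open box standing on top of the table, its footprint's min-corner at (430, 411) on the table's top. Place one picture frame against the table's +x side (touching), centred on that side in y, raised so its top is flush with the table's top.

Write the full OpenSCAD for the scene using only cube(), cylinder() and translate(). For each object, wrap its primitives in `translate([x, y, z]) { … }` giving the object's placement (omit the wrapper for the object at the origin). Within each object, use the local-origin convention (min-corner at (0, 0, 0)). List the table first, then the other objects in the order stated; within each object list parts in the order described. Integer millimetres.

translate([0, 0, 728]) cube([1181, 677, 28]);
translate([49, 49, 0]) cube([86, 86, 728]);
translate([1046, 49, 0]) cube([86, 86, 728]);
translate([49, 542, 0]) cube([86, 86, 728]);
translate([1046, 542, 0]) cube([86, 86, 728]);
translate([430, 411, 756]) {
  cube([466, 169, 12]);
  translate([0, 0, 12]) cube([466, 12, 235]);
  translate([0, 157, 12]) cube([466, 12, 235]);
  translate([0, 12, 12]) cube([12, 145, 235]);
  translate([454, 12, 12]) cube([12, 145, 235]);
}
translate([1181, 329, 346]) {
  cube([71, 19, 410]);
  translate([395, 0, 0]) cube([71, 19, 410]);
  translate([71, 0, 0]) cube([324, 19, 71]);
  translate([71, 0, 339]) cube([324, 19, 71]);
}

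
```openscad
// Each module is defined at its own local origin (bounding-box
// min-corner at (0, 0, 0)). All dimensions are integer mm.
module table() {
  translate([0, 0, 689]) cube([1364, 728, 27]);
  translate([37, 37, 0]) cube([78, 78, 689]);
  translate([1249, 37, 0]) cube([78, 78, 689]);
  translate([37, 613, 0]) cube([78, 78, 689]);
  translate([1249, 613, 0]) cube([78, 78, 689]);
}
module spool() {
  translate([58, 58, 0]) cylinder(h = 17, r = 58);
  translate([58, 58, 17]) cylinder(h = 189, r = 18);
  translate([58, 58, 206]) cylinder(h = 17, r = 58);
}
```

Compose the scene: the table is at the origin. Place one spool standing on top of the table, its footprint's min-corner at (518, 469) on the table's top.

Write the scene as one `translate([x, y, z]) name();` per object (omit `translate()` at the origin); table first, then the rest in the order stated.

table();
translate([518, 469, 716]) spool();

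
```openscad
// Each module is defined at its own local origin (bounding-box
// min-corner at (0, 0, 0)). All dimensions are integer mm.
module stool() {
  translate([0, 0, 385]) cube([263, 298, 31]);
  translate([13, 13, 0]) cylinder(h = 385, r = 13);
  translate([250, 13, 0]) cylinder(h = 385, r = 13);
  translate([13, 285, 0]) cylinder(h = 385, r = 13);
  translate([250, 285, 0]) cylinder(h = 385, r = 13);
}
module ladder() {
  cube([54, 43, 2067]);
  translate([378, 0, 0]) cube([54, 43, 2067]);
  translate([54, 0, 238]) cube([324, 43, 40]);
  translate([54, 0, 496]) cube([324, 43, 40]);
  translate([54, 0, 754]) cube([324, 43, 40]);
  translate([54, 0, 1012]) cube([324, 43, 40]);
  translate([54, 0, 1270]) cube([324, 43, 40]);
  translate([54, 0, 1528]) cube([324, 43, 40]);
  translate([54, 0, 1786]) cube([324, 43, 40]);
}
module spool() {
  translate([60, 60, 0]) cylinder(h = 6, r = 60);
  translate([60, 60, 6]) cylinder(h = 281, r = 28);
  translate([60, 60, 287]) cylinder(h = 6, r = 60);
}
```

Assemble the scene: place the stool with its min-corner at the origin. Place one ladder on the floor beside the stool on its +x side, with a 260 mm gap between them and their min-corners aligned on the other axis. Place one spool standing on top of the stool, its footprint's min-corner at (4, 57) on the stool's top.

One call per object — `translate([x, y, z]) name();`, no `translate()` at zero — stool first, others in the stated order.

stool();
translate([523, 0, 0]) ladder();
translate([4, 57, 416]) spool();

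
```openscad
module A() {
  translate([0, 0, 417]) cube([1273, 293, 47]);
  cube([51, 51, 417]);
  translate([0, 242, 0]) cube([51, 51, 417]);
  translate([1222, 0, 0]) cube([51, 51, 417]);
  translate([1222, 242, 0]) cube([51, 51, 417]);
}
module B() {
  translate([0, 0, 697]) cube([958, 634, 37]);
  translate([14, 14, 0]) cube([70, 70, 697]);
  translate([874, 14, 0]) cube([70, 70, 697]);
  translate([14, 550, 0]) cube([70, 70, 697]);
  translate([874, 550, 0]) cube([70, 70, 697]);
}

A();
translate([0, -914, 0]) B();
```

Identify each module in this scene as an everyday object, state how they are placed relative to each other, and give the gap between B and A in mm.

The table's nearest face is 280 mm from the bench's −y face.

A is a bench. B is a table. The table is on the floor beside the bench on its −y side. The gap between the table and the bench is 280 mm.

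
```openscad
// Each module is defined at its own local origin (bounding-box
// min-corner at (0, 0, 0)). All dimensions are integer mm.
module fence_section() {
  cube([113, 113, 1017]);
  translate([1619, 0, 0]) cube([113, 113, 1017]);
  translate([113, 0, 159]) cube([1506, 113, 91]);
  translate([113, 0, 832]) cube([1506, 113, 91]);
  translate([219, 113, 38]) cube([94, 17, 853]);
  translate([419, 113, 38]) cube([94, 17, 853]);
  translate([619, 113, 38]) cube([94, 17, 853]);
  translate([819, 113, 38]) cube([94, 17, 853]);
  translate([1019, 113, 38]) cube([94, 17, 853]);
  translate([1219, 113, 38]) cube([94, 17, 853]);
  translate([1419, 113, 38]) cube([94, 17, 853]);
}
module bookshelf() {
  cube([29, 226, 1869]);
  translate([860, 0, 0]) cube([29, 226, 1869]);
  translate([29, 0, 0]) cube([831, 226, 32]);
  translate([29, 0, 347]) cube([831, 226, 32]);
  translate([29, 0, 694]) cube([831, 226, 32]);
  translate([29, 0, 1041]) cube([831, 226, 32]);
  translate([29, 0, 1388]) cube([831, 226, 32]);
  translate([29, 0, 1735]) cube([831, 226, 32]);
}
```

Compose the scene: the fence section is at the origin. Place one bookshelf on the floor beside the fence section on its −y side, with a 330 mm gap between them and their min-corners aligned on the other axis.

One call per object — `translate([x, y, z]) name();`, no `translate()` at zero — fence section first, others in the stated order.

fence_section();
translate([0, -556, 0]) bookshelf();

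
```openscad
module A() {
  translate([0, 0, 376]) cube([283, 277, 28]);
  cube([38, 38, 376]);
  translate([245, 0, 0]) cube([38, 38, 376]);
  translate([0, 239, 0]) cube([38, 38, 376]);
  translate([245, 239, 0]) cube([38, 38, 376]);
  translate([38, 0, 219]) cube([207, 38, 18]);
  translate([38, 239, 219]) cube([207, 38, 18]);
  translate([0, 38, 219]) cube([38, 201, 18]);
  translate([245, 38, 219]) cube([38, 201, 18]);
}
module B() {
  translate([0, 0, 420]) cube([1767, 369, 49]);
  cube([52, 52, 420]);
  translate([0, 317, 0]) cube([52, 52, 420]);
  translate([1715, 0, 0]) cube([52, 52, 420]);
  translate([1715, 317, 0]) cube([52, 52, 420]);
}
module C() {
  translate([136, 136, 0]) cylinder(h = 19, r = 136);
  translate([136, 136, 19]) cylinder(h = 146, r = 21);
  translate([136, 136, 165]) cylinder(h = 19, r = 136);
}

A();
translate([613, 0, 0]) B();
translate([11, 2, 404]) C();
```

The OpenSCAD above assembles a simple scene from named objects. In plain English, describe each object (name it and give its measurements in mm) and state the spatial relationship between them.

A is a four-legged stool. The seat is a 283×277×28 mm slab whose top surface is at z = 404 mm; four square legs, each 38×38 mm in cross-section, run from the floor (z = 0) to the underside of the seat, each flush with a corner of the seat. Four stretchers, 38 mm wide and 18 mm tall, connect adjacent legs with their undersides at z = 219 mm, each running between the inner faces of the legs it joins and aligned with the legs' outer faces on the other axis.

B is a long wooden bench with a 1767 mm (x) × 369 mm (y) seat, 49 mm thick, its top surface 469 mm above the floor. Four 52 mm square legs at the seat corners, flush with the edges, run from z = 0 to the seat underside.

C is a spool: two coaxial disc flanges of radius 136 mm and thickness 19 mm, joined by a core cylinder of radius 21 mm and height 146 mm. The lower flange rests on z = 0 and the three cylinders share a vertical axis.

The bench is on the floor beside the stool on its +x side. The spool is on top of the stool.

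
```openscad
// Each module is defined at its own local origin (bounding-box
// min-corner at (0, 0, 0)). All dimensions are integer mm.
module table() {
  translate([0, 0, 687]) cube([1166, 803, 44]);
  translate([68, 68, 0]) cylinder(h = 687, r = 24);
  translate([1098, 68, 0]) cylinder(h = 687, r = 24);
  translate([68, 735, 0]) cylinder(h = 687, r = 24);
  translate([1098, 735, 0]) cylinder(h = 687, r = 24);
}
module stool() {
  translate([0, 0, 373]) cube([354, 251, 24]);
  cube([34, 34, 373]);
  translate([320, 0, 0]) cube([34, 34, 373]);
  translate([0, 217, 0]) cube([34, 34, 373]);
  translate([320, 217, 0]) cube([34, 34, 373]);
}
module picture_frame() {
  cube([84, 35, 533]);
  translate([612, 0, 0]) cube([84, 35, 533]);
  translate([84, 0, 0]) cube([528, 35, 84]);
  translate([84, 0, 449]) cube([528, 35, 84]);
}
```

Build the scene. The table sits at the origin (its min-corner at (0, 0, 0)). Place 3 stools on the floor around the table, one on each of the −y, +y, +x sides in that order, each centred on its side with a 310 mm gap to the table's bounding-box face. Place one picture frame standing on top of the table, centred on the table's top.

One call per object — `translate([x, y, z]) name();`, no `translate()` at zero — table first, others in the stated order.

table();
translate([406, -561, 0]) stool();
translate([406, 1113, 0]) stool();
translate([1476, 276, 0]) stool();
translate([235, 384, 731]) picture_frame();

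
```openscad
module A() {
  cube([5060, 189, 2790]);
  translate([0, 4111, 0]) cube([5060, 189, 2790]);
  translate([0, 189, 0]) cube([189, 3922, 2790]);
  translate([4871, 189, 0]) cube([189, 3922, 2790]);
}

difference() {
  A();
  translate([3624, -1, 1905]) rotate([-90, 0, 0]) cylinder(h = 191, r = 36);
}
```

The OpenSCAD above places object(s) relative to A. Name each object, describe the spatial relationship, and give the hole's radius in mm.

The subtracted cylinder has r = 36 mm.

A is a house frame. The house frame has a circular hole through its front wall. The hole's radius is 36 mm.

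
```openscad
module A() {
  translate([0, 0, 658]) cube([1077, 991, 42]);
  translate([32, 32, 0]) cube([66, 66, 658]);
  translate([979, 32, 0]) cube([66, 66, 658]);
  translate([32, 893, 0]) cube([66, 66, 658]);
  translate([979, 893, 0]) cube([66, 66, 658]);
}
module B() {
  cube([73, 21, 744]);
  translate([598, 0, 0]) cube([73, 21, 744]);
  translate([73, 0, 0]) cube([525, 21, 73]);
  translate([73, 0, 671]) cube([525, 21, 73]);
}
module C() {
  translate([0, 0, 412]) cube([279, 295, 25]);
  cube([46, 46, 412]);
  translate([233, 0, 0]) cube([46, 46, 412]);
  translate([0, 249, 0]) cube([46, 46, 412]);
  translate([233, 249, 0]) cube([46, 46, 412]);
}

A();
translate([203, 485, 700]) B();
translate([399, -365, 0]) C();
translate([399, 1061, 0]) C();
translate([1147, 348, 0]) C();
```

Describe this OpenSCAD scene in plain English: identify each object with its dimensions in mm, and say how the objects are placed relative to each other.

A is a rectangular dining table. The top is 1077×991×42 mm with its upper surface at z = 700 mm. It stands on four 66×66 mm square legs, each inset 32 mm from the nearest pair of top edges, running from the floor to the underside of the top.

B is a picture frame with a 525×598 mm rectangular opening (x by z) and a uniform 73 mm border on every side. Frame depth is 21 mm along y. It is built from two vertical stiles running the full outside height and two horizontal rails spanning the gap between the stiles.

C is a four-legged stool. The seat is 279×295 mm, 25 mm thick, top at z = 437 mm. It stands on four square legs, each 46×46 mm in cross-section, from z = 0 to the seat underside, each flush with a corner of the seat.

The picture frame is on top of the table, centred. Three stools sit around the table at the −y, +y, +x sides.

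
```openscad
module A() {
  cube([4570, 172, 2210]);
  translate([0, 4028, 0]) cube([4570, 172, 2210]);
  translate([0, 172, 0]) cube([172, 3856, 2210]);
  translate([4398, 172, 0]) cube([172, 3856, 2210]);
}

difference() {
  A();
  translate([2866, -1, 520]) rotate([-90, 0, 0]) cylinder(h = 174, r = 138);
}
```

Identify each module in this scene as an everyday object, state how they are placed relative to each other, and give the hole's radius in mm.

A is a house frame. The house frame has a circular hole through its front wall. The hole's radius is 138 mm.

The subtracted cylinder has r = 138 mm.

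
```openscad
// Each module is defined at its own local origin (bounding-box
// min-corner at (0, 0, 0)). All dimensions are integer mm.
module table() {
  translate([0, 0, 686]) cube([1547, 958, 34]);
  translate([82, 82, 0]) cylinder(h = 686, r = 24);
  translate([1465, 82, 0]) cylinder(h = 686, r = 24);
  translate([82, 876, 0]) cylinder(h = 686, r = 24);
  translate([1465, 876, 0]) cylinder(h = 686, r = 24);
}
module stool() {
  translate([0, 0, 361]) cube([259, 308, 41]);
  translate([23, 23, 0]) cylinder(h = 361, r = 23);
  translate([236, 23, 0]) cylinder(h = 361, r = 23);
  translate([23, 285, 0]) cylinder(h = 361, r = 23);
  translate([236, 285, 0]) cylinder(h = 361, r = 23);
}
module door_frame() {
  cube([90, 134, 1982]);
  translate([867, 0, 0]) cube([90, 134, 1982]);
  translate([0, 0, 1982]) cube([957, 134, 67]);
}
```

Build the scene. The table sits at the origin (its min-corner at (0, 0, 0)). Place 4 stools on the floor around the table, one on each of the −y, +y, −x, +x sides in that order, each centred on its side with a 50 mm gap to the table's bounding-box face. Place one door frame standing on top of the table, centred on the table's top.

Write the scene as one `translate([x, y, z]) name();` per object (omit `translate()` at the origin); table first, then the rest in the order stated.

table();
translate([644, -358, 0]) stool();
translate([644, 1008, 0]) stool();
translate([-309, 325, 0]) stool();
translate([1597, 325, 0]) stool();
translate([295, 412, 720]) door_frame();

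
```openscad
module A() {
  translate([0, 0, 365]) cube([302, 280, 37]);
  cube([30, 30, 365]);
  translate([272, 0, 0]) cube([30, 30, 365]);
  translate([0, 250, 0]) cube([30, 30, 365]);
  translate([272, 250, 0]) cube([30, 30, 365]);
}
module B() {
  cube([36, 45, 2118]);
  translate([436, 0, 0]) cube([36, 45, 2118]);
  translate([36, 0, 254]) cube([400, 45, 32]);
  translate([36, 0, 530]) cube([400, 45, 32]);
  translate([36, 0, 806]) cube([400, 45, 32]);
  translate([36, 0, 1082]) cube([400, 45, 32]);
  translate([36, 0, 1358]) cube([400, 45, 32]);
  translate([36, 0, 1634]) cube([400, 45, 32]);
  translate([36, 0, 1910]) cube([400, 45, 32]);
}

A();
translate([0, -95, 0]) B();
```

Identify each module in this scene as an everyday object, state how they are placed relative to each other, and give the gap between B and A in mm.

A is a stool. B is a ladder. The ladder is on the floor beside the stool on its −y side. The gap between the ladder and the stool is 50 mm.

The ladder's nearest face is 50 mm from the stool's −y face.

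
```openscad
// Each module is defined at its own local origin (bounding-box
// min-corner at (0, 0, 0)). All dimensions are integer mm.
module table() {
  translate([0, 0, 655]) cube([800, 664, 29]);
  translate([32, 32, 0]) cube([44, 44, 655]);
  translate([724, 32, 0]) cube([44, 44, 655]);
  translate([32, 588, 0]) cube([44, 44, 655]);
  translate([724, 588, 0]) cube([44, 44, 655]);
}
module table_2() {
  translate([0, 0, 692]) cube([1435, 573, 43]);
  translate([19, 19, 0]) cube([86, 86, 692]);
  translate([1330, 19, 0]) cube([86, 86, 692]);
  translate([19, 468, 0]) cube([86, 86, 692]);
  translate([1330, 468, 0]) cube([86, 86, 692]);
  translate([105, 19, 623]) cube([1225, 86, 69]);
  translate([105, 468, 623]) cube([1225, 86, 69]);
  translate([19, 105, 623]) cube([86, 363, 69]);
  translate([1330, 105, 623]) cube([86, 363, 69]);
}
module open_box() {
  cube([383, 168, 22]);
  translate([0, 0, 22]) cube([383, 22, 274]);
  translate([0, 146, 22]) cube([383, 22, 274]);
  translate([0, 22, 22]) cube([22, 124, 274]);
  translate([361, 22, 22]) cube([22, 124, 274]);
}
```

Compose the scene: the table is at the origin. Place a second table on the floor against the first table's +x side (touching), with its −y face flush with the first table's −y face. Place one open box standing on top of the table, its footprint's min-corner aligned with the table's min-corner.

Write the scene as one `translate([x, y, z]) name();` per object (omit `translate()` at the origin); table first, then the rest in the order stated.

table();
translate([800, 0, 0]) table_2();
translate([0, 0, 684]) open_box();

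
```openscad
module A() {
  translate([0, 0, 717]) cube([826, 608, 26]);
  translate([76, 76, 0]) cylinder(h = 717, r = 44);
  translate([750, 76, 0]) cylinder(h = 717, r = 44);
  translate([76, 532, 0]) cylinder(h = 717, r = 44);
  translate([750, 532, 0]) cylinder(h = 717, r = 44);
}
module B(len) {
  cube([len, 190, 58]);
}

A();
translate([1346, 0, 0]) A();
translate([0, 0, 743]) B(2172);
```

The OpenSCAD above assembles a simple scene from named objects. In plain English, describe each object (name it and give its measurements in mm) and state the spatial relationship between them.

A is a table with a 826×608 mm rectangular top, 26 mm thick, top surface at z = 743 mm, supported by four round legs of 88 mm diameter, each leg's bounding box inset 32 mm from the nearest pair of top edges, running from the floor.

B is a rectangular beam 2172 mm long (x), 190 mm deep (y), 58 mm thick (z).

The beam spans the tops of two tables placed 520 mm apart, resting at z = 743 mm.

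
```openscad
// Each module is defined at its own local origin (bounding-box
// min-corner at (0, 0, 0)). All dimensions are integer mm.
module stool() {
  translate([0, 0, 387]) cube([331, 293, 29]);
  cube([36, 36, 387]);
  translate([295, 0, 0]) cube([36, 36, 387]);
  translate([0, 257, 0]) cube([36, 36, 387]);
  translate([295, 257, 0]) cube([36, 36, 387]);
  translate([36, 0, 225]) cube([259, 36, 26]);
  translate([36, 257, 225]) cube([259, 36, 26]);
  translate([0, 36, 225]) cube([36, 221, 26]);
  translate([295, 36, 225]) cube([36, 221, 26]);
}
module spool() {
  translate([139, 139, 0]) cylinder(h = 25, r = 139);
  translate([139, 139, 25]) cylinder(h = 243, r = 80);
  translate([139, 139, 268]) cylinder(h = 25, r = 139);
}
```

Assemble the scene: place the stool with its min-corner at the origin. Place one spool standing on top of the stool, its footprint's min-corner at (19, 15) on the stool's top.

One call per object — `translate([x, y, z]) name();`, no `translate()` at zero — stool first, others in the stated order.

stool();
translate([19, 15, 416]) spool();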